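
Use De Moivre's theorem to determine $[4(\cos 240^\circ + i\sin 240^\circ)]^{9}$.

By De Moivre: z^n = r^n(cos(nθ) + i sin(nθ))
= 4^9(cos(9*240°) + i sin(9*240°))
= 262144(cos 0° + i sin 0°)
= 262144


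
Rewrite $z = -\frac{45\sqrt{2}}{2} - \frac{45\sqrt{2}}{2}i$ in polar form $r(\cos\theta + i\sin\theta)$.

r = |z| = sqrt(a^2 + b^2) = sqrt((-45*sqrt(2)/2)^2 + (-45*sqrt(2)/2)^2) = sqrt(2025/2 + 2025/2) = sqrt(2025) = 45
θ = arctan(b/a) = arctan(-31.8198/-31.8198) (quadrant-adjusted) = 225°
z = 45(cos 225° + i sin 225°)


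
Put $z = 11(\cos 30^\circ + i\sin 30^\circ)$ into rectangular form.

a = r cos θ = 11 * sqrt(3)/2 = 11*sqrt(3)/2
b = r sin θ = 11 * 1/2 = 11/2
z = 11*sqrt(3)/2 + (11/2)i


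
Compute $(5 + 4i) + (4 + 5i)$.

(5 + 4) + (4 + 5)i = 9 + 9i


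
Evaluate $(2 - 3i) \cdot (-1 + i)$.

(a1*a2 - b1*b2) + (a1*b2 + b1*a2)i
= (-2 - (-3)) + (2 + 3)i
= 1 + 5i


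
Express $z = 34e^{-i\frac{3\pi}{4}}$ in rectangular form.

a = r cos θ = 34 * -sqrt(2)/2 = -17*sqrt(2)
b = r sin θ = 34 * -sqrt(2)/2 = -17*sqrt(2)
z = -17*sqrt(2) - 17*sqrt(2)i


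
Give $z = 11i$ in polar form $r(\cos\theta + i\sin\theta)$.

r = |z| = sqrt(a^2 + b^2) = sqrt((0)^2 + (11)^2) = sqrt(0 + 121) = sqrt(121) = 11
a = 0 and b > 0, so z lies on the positive imaginary axis: θ = 90°
z = 11(cos 90° + i sin 90°)


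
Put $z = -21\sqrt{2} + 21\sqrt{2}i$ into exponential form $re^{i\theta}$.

r = |z| = sqrt((-21*sqrt(2))^2 + (21*sqrt(2))^2) = sqrt(882 + 882) = sqrt(1764) = 42
θ = arctan(b/a) = arctan(29.6985/-29.6985) (quadrant-adjusted) = 135° = 3π/4
z = 42e^(i*3π/4)


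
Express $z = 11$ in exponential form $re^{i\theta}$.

r = |z| = sqrt((11)^2 + (0)^2) = sqrt(121 + 0) = sqrt(121) = 11
b = 0 and a > 0, so z lies on the positive real axis: θ = 0
z = 11e^(i*0) = 11


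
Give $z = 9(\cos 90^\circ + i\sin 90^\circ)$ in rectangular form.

a = r cos θ = 9 * 0 = 0
b = r sin θ = 9 * 1 = 9
z = 9i


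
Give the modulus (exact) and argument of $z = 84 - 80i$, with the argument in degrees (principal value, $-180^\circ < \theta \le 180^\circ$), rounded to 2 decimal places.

|z| = sqrt(84^2 + (-80)^2) = 116
arg(z) = arctan(b/a) = arctan(-80/84) (quadrant-adjusted) = -43.60°


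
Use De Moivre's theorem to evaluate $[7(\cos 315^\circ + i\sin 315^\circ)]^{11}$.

By De Moivre: z^n = r^n(cos(nθ) + i sin(nθ))
= 7^11(cos(11*315°) + i sin(11*315°))
= 1977326743(cos 225° + i sin 225°)
= -1977326743*sqrt(2)/2 - (1977326743*sqrt(2)/2)i


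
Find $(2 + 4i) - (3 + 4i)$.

(2 - 3) + (4 - 4)i = -1


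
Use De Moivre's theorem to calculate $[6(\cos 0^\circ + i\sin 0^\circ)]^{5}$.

By De Moivre: z^n = r^n(cos(nθ) + i sin(nθ))
= 6^5(cos(5*0°) + i sin(5*0°))
= 7776(cos 0° + i sin 0°)
= 7776


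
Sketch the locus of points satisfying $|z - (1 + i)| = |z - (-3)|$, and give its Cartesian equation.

|z - z1| = |z - z2| means z is equidistant from z1 and z2,
i.e. the perpendicular bisector of the segment from (1, 1) to (-3, 0) (midpoint (-1, 1/2)).
With z = x + yi, square both sides:
(x - 1)^2 + (y - 1)^2 = (x - (-3))^2 + (y - 0)^2
The x^2 and y^2 terms cancel: -8x + (-2)y = 9 - 2 = 7
Simplify: 8x + 2y = -7
Locus: Perpendicular bisector of the segment from (1, 1) to (-3, 0): the line 8x + 2y = -7


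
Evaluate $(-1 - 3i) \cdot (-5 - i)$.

(a1*a2 - b1*b2) + (a1*b2 + b1*a2)i
= (5 - 3) + (1 + 15)i
= 2 + 16i


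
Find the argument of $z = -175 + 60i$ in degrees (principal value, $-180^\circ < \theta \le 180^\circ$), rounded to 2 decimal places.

θ = arctan(b/a) = arctan(60/-175) (quadrant-adjusted) = 161.08°


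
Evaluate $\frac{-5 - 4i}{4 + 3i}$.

Multiply numerator and denominator by conjugate (4 - 3i):
= (-5 - 4i)(4 - 3i) / (4^2 + 3^2)
= (-32 - i) / 25
= -32/25 - (1/25)i


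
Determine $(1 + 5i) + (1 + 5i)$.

(1 + 1) + (5 + 5)i = 2 + 10i


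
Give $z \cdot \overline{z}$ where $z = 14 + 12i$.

z * conjugate(z) = |z|^2 = a^2 + b^2
= 14^2 + 12^2 = 340


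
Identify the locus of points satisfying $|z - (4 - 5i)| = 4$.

|z - z0| = r describes a circle centered at z0 with radius r
Here z0 = 4 - 5i and r = 4
Locus: Circle centered at (4, -5) with radius 4


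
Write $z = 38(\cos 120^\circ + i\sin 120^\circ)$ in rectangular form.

a = r cos θ = 38 * -1/2 = -19
b = r sin θ = 38 * sqrt(3)/2 = 19*sqrt(3)
z = -19 + 19*sqrt(3)i


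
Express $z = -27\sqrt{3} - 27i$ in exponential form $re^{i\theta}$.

r = |z| = sqrt((-27*sqrt(3))^2 + (-27)^2) = sqrt(2187 + 729) = sqrt(2916) = 54
θ = arctan(b/a) = arctan(-27/-46.7654) (quadrant-adjusted) = 210° = 7π/6
z = 54e^(i*7π/6)


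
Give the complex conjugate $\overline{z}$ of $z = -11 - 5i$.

If z = a + bi, then conjugate(z) = a - bi
conjugate(-11 - 5i) = -11 + 5i


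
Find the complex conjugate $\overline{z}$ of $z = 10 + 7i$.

If z = a + bi, then conjugate(z) = a - bi
conjugate(10 + 7i) = 10 - 7i


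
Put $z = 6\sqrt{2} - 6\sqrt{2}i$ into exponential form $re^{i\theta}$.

r = |z| = sqrt((6*sqrt(2))^2 + (-6*sqrt(2))^2) = sqrt(72 + 72) = sqrt(144) = 12
θ = arctan(b/a) = arctan(-8.4853/8.4853) (quadrant-adjusted) = -45° = -π/4
z = 12e^(-i*π/4)


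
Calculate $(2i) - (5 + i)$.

(0 - 5) + (2 - 1)i = -5 + i


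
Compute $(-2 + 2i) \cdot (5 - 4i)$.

(a1*a2 - b1*b2) + (a1*b2 + b1*a2)i
= (-10 - (-8)) + (8 + 10)i
= -2 + 18i


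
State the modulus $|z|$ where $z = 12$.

|z| = sqrt(a^2 + b^2) = sqrt(12^2 + 0^2) = sqrt(144) = 12


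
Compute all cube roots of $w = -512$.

|w| = 512, arg(w) = 180°
Root modulus = 512^(1/3) = 8
Root arguments: θ_k = (180° + 360°k)/3 for k = 0, 1, ..., 2
Roots: 4 + 4*sqrt(3)i, -8, 4 - 4*sqrt(3)i


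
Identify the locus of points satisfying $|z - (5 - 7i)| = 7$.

|z - z0| = r describes a circle centered at z0 with radius r
Here z0 = 5 - 7i and r = 7
Locus: Circle centered at (5, -7) with radius 7


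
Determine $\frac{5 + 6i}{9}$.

Divisor is real, so divide each part by 9:
= 5/9 + (2/3)i


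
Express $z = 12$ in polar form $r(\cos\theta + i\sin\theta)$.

r = |z| = sqrt(a^2 + b^2) = sqrt((12)^2 + (0)^2) = sqrt(144 + 0) = sqrt(144) = 12
b = 0 and a > 0, so z lies on the positive real axis: θ = 0°
z = 12(cos 0° + i sin 0°)


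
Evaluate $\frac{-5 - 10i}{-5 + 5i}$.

Multiply numerator and denominator by conjugate (-5 - 5i):
= (-5 - 10i)(-5 - 5i) / ((-5)^2 + 5^2)
= (-25 + 75i) / 50
Divide through by 25: (-1 + 3i) / 2
= -1/2 + (3/2)i


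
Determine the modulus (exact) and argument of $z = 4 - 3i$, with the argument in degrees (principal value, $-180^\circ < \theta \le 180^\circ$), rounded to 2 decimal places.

|z| = sqrt(4^2 + (-3)^2) = 5
arg(z) = arctan(b/a) = arctan(-3/4) (quadrant-adjusted) = -36.87°


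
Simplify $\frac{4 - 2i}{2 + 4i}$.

Multiply numerator and denominator by conjugate (2 - 4i):
= (4 - 2i)(2 - 4i) / (2^2 + 4^2)
= (-20i) / 20
= -i


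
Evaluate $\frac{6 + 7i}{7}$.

Divisor is real, so divide each part by 7:
= 6/7 + i


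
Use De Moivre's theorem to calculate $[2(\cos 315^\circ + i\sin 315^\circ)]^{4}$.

By De Moivre: z^n = r^n(cos(nθ) + i sin(nθ))
= 2^4(cos(4*315°) + i sin(4*315°))
= 16(cos 180° + i sin 180°)
= -16


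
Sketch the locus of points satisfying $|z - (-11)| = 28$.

|z - z0| = r describes a circle centered at z0 with radius r
Here z0 = -11 and r = 28
Locus: Circle centered at (-11, 0) with radius 28


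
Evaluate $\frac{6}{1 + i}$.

Multiply numerator and denominator by conjugate (1 - i):
= (6)(1 - i) / (1^2 + 1^2)
= (6 - 6i) / 2
= 3 - 3i


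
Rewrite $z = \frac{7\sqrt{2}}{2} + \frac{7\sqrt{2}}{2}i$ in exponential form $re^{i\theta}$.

r = |z| = sqrt((7*sqrt(2)/2)^2 + (7*sqrt(2)/2)^2) = sqrt(49/2 + 49/2) = sqrt(49) = 7
θ = arctan(b/a) = arctan(4.9497/4.9497) (quadrant-adjusted) = 45° = π/4
z = 7e^(i*π/4)


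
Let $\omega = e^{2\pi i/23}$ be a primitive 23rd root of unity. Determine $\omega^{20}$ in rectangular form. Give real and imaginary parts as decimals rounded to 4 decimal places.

ω^20 = e^(2πi·20/23) = e^(i·40π/23)
= cos(40π/23) + i sin(40π/23)
= 0.6826 - 0.7308i


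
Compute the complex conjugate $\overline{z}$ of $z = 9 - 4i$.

If z = a + bi, then conjugate(z) = a - bi
conjugate(9 - 4i) = 9 + 4i


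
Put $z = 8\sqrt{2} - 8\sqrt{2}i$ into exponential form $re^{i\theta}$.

r = |z| = sqrt((8*sqrt(2))^2 + (-8*sqrt(2))^2) = sqrt(128 + 128) = sqrt(256) = 16
θ = arctan(b/a) = arctan(-11.3137/11.3137) (quadrant-adjusted) = -45° = -π/4
z = 16e^(-i*π/4)


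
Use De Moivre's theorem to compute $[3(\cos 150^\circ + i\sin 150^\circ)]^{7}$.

By De Moivre: z^n = r^n(cos(nθ) + i sin(nθ))
= 3^7(cos(7*150°) + i sin(7*150°))
= 2187(cos 330° + i sin 330°)
= 2187*sqrt(3)/2 - (2187/2)i


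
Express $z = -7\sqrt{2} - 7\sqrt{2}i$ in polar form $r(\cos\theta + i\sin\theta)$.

r = |z| = sqrt(a^2 + b^2) = sqrt((-7*sqrt(2))^2 + (-7*sqrt(2))^2) = sqrt(98 + 98) = sqrt(196) = 14
θ = arctan(b/a) = arctan(-9.8995/-9.8995) (quadrant-adjusted) = 225°
z = 14(cos 225° + i sin 225°)


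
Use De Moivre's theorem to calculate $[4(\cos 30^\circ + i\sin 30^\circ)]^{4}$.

By De Moivre: z^n = r^n(cos(nθ) + i sin(nθ))
= 4^4(cos(4*30°) + i sin(4*30°))
= 256(cos 120° + i sin 120°)
= -128 + 128*sqrt(3)i


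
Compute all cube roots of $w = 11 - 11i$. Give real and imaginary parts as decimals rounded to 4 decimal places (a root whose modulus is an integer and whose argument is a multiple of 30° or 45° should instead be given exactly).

|w| = sqrt(242) ≈ 15.556349, arg(w) = 315°
Root modulus = sqrt(242)^(1/3) ≈ 2.496333
Root arguments: θ_k = (315° + 360°k)/3 for k = 0, 1, ..., 2
Compute each root as (root modulus)(cos θ_k + i sin θ_k) using full-precision intermediates, then round to 4 decimal places.
Roots: -0.6461 + 2.4113i, -1.7652 - 1.7652i, 2.4113 - 0.6461i


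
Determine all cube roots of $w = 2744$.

|w| = 2744, arg(w) = 0°
Root modulus = 2744^(1/3) = 14
Root arguments: θ_k = (0° + 360°k)/3 for k = 0, 1, ..., 2
Roots: 14, -7 + 7*sqrt(3)i, -7 - 7*sqrt(3)i


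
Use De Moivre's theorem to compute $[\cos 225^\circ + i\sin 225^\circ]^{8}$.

By De Moivre: z^n = r^n(cos(nθ) + i sin(nθ))
= 1^8(cos(8*225°) + i sin(8*225°))
= 1(cos 0° + i sin 0°)
= 1


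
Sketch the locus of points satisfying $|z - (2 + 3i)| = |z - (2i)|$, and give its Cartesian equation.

|z - z1| = |z - z2| means z is equidistant from z1 and z2,
i.e. the perpendicular bisector of the segment from (2, 3) to (0, 2) (midpoint (1, 5/2)).
With z = x + yi, square both sides:
(x - 2)^2 + (y - 3)^2 = (x - 0)^2 + (y - 2)^2
The x^2 and y^2 terms cancel: -4x + (-2)y = 4 - 13 = -9
Simplify: 4x + 2y = 9
Locus: Perpendicular bisector of the segment from (2, 3) to (0, 2): the line 4x + 2y = 9


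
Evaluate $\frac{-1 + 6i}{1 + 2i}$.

Multiply numerator and denominator by conjugate (1 - 2i):
= (-1 + 6i)(1 - 2i) / (1^2 + 2^2)
= (11 + 8i) / 5
= 11/5 + (8/5)i


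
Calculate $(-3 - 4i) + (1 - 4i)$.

(-3 + 1) + (-4 + (-4))i = -2 - 8i


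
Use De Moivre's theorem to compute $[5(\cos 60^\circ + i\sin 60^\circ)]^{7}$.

By De Moivre: z^n = r^n(cos(nθ) + i sin(nθ))
= 5^7(cos(7*60°) + i sin(7*60°))
= 78125(cos 60° + i sin 60°)
= 78125/2 + (78125*sqrt(3)/2)i


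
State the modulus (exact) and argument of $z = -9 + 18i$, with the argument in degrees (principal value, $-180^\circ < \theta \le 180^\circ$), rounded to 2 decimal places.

|z| = sqrt((-9)^2 + 18^2) = sqrt(405)
arg(z) = arctan(b/a) = arctan(18/-9) (quadrant-adjusted) = 116.57°


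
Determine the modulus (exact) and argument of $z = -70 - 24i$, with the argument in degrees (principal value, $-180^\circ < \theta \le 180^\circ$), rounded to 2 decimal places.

|z| = sqrt((-70)^2 + (-24)^2) = 74
arg(z) = arctan(b/a) = arctan(-24/-70) (quadrant-adjusted) = -161.08°


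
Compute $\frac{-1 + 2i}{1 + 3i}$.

Multiply numerator and denominator by conjugate (1 - 3i):
= (-1 + 2i)(1 - 3i) / (1^2 + 3^2)
= (5 + 5i) / 10
Divide through by 5: (1 + i) / 2
= 1/2 + (1/2)i


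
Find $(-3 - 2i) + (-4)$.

(-3 + (-4)) + (-2 + 0)i = -7 - 2i


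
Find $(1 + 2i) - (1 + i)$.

(1 - 1) + (2 - 1)i = i


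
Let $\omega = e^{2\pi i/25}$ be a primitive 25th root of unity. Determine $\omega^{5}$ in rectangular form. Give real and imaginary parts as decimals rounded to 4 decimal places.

ω^5 = e^(2πi·5/25) = e^(i·2π/5)
= cos(2π/5) + i sin(2π/5)
= 0.3090 + 0.9511i


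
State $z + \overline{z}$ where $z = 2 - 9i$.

z + conjugate(z) = (a + bi) + (a - bi) = 2a
= 2 * 2 = 4


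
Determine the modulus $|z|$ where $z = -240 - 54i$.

|z| = sqrt(a^2 + b^2) = sqrt((-240)^2 + (-54)^2) = sqrt(60516) = 246


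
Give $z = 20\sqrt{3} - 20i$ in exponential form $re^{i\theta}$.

r = |z| = sqrt((20*sqrt(3))^2 + (-20)^2) = sqrt(1200 + 400) = sqrt(1600) = 40
θ = arctan(b/a) = arctan(-20/34.641) (quadrant-adjusted) = -30° = -π/6
z = 40e^(-i*π/6)


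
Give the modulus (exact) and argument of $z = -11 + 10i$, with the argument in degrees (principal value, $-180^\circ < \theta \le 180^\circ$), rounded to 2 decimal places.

|z| = sqrt((-11)^2 + 10^2) = sqrt(221)
arg(z) = arctan(b/a) = arctan(10/-11) (quadrant-adjusted) = 137.73°


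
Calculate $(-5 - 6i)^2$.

(a + bi)^2 = a^2 - b^2 + 2abi
= (-5)^2 - (-6)^2 + 2*(-5)*(-6)i
= -11 + 60i


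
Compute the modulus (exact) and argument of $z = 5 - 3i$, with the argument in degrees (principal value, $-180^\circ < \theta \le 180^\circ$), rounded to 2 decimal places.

|z| = sqrt(5^2 + (-3)^2) = sqrt(34)
arg(z) = arctan(b/a) = arctan(-3/5) (quadrant-adjusted) = -30.96°


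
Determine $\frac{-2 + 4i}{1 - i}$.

Multiply numerator and denominator by conjugate (1 + i):
= (-2 + 4i)(1 + i) / (1^2 + (-1)^2)
= (-6 + 2i) / 2
= -3 + i


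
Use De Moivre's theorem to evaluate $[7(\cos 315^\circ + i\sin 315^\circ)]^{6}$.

By De Moivre: z^n = r^n(cos(nθ) + i sin(nθ))
= 7^6(cos(6*315°) + i sin(6*315°))
= 117649(cos 90° + i sin 90°)
= 117649i


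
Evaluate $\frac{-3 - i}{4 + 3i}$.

Multiply numerator and denominator by conjugate (4 - 3i):
= (-3 - i)(4 - 3i) / (4^2 + 3^2)
= (-15 + 5i) / 25
Divide through by 5: (-3 + i) / 5
= -3/5 + (1/5)i


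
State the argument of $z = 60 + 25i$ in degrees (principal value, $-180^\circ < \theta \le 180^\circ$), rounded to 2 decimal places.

θ = arctan(b/a) = arctan(25/60) (quadrant-adjusted) = 22.62°


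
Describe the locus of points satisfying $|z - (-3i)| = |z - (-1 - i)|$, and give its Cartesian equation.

|z - z1| = |z - z2| means z is equidistant from z1 and z2,
i.e. the perpendicular bisector of the segment from (0, -3) to (-1, -1) (midpoint (-1/2, -2)).
With z = x + yi, square both sides:
(x - 0)^2 + (y - (-3))^2 = (x - (-1))^2 + (y - (-1))^2
The x^2 and y^2 terms cancel: -2x + 4y = 2 - 9 = -7
Simplify: 2x - 4y = 7
Locus: Perpendicular bisector of the segment from (0, -3) to (-1, -1): the line 2x - 4y = 7


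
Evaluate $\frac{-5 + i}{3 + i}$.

Multiply numerator and denominator by conjugate (3 - i):
= (-5 + i)(3 - i) / (3^2 + 1^2)
= (-14 + 8i) / 10
Divide through by 2: (-7 + 4i) / 5
= -7/5 + (4/5)i


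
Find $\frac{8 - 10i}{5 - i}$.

Multiply numerator and denominator by conjugate (5 + i):
= (8 - 10i)(5 + i) / (5^2 + (-1)^2)
= (50 - 42i) / 26
Divide through by 2: (25 - 21i) / 13
= 25/13 - (21/13)i


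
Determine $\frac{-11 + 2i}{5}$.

Divisor is real, so divide each part by 5:
= -11/5 + (2/5)i


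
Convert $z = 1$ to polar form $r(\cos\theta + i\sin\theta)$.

r = |z| = sqrt(a^2 + b^2) = sqrt((1)^2 + (0)^2) = sqrt(1 + 0) = sqrt(1) = 1
b = 0 and a > 0, so z lies on the positive real axis: θ = 0°
z = 1(cos 0° + i sin 0°)


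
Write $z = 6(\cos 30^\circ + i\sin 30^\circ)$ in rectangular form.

a = r cos θ = 6 * sqrt(3)/2 = 3*sqrt(3)
b = r sin θ = 6 * 1/2 = 3
z = 3*sqrt(3) + 3i


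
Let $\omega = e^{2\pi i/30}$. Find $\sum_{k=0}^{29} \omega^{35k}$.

Let ζ = ω^35 = e^(2πi·35/30). Since 30 ∤ 35, ζ ≠ 1.
Sum = Σ_{k=0}^{29} ζ^k = (ζ^30 - 1)/(ζ - 1) = (ω^{35·30} - 1)/(ζ - 1) = (1 - 1)/(ζ - 1) = 0


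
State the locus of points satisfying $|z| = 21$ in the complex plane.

|z| = 21 means sqrt(x^2 + y^2) = 21
This is a circle of radius 21 centered at the origin


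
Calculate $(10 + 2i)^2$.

(a + bi)^2 = a^2 - b^2 + 2abi
= 10^2 - 2^2 + 2*10*2i
= 96 + 40i


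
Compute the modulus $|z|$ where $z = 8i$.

|z| = sqrt(a^2 + b^2) = sqrt(0^2 + 8^2) = sqrt(64) = 8


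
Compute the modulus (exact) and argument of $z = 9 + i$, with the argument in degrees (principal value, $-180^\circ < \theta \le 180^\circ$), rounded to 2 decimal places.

|z| = sqrt(9^2 + 1^2) = sqrt(82)
arg(z) = arctan(b/a) = arctan(1/9) (quadrant-adjusted) = 6.34°


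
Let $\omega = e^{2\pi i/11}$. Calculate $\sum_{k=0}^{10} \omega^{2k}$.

Let ζ = ω^2 = e^(2πi·2/11). Since 11 ∤ 2, ζ ≠ 1.
Sum = Σ_{k=0}^{10} ζ^k = (ζ^11 - 1)/(ζ - 1) = (ω^{2·11} - 1)/(ζ - 1) = (1 - 1)/(ζ - 1) = 0


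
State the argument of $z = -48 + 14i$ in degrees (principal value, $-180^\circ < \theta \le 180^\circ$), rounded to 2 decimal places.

θ = arctan(b/a) = arctan(14/-48) (quadrant-adjusted) = 163.74°


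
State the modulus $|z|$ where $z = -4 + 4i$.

|z| = sqrt(a^2 + b^2) = sqrt((-4)^2 + 4^2) = sqrt(32) = sqrt(32)


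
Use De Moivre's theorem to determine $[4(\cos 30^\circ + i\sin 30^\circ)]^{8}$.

By De Moivre: z^n = r^n(cos(nθ) + i sin(nθ))
= 4^8(cos(8*30°) + i sin(8*30°))
= 65536(cos 240° + i sin 240°)
= -32768 - 32768*sqrt(3)i


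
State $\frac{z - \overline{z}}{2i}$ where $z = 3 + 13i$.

z - conjugate(z) = 2bi
(z - conjugate(z))/(2i) = 2bi/(2i) = b = 13


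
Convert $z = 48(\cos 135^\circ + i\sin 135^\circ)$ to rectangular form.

a = r cos θ = 48 * -sqrt(2)/2 = -24*sqrt(2)
b = r sin θ = 48 * sqrt(2)/2 = 24*sqrt(2)
z = -24*sqrt(2) + 24*sqrt(2)i


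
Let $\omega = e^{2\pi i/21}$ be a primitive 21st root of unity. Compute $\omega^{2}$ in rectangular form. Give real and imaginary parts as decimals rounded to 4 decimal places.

ω^2 = e^(2πi·2/21) = e^(i·4π/21)
= cos(4π/21) + i sin(4π/21)
= 0.8262 + 0.5633i


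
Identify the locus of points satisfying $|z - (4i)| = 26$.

|z - z0| = r describes a circle centered at z0 with radius r
Here z0 = 4i and r = 26
Locus: Circle centered at (0, 4) with radius 26


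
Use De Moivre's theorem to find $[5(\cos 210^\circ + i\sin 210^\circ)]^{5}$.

By De Moivre: z^n = r^n(cos(nθ) + i sin(nθ))
= 5^5(cos(5*210°) + i sin(5*210°))
= 3125(cos 330° + i sin 330°)
= 3125*sqrt(3)/2 - (3125/2)i


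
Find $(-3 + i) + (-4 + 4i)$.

(-3 + (-4)) + (1 + 4)i = -7 + 5i


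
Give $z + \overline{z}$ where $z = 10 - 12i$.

z + conjugate(z) = (a + bi) + (a - bi) = 2a
= 2 * 10 = 20


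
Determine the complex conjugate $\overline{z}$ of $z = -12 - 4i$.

If z = a + bi, then conjugate(z) = a - bi
conjugate(-12 - 4i) = -12 + 4i


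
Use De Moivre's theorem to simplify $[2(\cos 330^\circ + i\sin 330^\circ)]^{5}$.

By De Moivre: z^n = r^n(cos(nθ) + i sin(nθ))
= 2^5(cos(5*330°) + i sin(5*330°))
= 32(cos 210° + i sin 210°)
= -16*sqrt(3) - 16i


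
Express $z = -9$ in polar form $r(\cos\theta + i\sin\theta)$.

r = |z| = sqrt(a^2 + b^2) = sqrt((-9)^2 + (0)^2) = sqrt(81 + 0) = sqrt(81) = 9
b = 0 and a < 0, so z lies on the negative real axis: θ = 180°
z = 9(cos 180° + i sin 180°)


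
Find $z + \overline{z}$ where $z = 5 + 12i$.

z + conjugate(z) = (a + bi) + (a - bi) = 2a
= 2 * 5 = 10


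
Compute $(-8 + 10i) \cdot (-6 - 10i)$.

(a1*a2 - b1*b2) + (a1*b2 + b1*a2)i
= (48 - (-100)) + (80 + (-60))i
= 148 + 20i


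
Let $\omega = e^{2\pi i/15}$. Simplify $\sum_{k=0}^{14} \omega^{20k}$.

Let ζ = ω^20 = e^(2πi·20/15). Since 15 ∤ 20, ζ ≠ 1.
Sum = Σ_{k=0}^{14} ζ^k = (ζ^15 - 1)/(ζ - 1) = (ω^{20·15} - 1)/(ζ - 1) = (1 - 1)/(ζ - 1) = 0


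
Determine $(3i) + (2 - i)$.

(0 + 2) + (3 + (-1))i = 2 + 2i


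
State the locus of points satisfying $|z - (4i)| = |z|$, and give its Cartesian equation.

|z - z1| = |z - z2| means z is equidistant from z1 and z2,
i.e. the perpendicular bisector of the segment from (0, 4) to (0, 0) (midpoint (0, 2)).
With z = x + yi, square both sides:
(x - 0)^2 + (y - 4)^2 = (x - 0)^2 + (y - 0)^2
The x^2 and y^2 terms cancel: 0x + (-8)y = 0 - 16 = -16
Simplify: y = 2
Locus: Perpendicular bisector of the segment from (0, 4) to (0, 0): the line y = 2


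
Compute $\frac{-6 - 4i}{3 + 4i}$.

Multiply numerator and denominator by conjugate (3 - 4i):
= (-6 - 4i)(3 - 4i) / (3^2 + 4^2)
= (-34 + 12i) / 25
= -34/25 + (12/25)i


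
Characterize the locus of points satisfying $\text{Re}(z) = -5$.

Re(z) = x where z = x + yi; the equation x = -5 is satisfied by all points with that x-coordinate
Locus: Vertical line x = -5


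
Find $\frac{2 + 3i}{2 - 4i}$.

Multiply numerator and denominator by conjugate (2 + 4i):
= (2 + 3i)(2 + 4i) / (2^2 + (-4)^2)
= (-8 + 14i) / 20
Divide through by 2: (-4 + 7i) / 10
= -2/5 + (7/10)i


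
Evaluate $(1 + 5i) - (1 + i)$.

(1 - 1) + (5 - 1)i = 4i


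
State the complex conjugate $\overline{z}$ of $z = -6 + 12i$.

If z = a + bi, then conjugate(z) = a - bi
conjugate(-6 + 12i) = -6 - 12i


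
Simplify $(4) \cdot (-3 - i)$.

(a1*a2 - b1*b2) + (a1*b2 + b1*a2)i
= (-12 - 0) + (-4 + 0)i
= -12 - 4i


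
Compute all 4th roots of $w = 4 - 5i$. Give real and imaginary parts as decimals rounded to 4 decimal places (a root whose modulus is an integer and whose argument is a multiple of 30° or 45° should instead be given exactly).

|w| = sqrt(41) ≈ 6.403124, arg(w) ≈ 308.659808°
Root modulus = sqrt(41)^(1/4) ≈ 1.590736
Root arguments: θ_k = (arg(w) + 360°k)/4 for k = 0, 1, ..., 3
Compute each root as (root modulus)(cos θ_k + i sin θ_k) using full-precision intermediates, then round to 4 decimal places.
Roots: 0.3534 + 1.5510i, -1.5510 + 0.3534i, -0.3534 - 1.5510i, 1.5510 - 0.3534i


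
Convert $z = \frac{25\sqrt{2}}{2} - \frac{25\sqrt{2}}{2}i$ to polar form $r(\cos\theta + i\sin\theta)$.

r = |z| = sqrt(a^2 + b^2) = sqrt((25*sqrt(2)/2)^2 + (-25*sqrt(2)/2)^2) = sqrt(625/2 + 625/2) = sqrt(625) = 25
θ = arctan(b/a) = arctan(-17.6777/17.6777) (quadrant-adjusted) = 315°
z = 25(cos 315° + i sin 315°)


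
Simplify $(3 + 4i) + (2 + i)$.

(3 + 2) + (4 + 1)i = 5 + 5i


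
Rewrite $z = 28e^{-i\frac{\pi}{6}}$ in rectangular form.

a = r cos θ = 28 * sqrt(3)/2 = 14*sqrt(3)
b = r sin θ = 28 * -1/2 = -14
z = 14*sqrt(3) - 14i


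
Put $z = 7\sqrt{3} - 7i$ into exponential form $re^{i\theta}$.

r = |z| = sqrt((7*sqrt(3))^2 + (-7)^2) = sqrt(147 + 49) = sqrt(196) = 14
θ = arctan(b/a) = arctan(-7/12.1244) (quadrant-adjusted) = -30° = -π/6
z = 14e^(-i*π/6)


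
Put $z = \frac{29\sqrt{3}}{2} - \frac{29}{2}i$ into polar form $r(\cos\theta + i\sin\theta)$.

r = |z| = sqrt(a^2 + b^2) = sqrt((29*sqrt(3)/2)^2 + (-29/2)^2) = sqrt(2523/4 + 841/4) = sqrt(841) = 29
θ = arctan(b/a) = arctan(-14.5/25.1147) (quadrant-adjusted) = 330°
z = 29(cos 330° + i sin 330°)


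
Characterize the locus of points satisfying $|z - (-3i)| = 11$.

|z - z0| = r describes a circle centered at z0 with radius r
Here z0 = -3i and r = 11
Locus: Circle centered at (0, -3) with radius 11


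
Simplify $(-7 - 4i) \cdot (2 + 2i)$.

(a1*a2 - b1*b2) + (a1*b2 + b1*a2)i
= (-14 - (-8)) + (-14 + (-8))i
= -6 - 22i


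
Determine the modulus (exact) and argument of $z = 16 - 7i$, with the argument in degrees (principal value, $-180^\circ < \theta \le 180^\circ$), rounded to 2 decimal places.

|z| = sqrt(16^2 + (-7)^2) = sqrt(305)
arg(z) = arctan(b/a) = arctan(-7/16) (quadrant-adjusted) = -23.63°


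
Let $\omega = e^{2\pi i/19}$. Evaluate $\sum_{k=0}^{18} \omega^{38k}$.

Since 19 divides 38, ω^38 = (ω^19)^2 = 1^2 = 1, so every term is 1.
Sum = 19 · 1 = 19


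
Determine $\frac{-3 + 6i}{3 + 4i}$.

Multiply numerator and denominator by conjugate (3 - 4i):
= (-3 + 6i)(3 - 4i) / (3^2 + 4^2)
= (15 + 30i) / 25
Divide through by 5: (3 + 6i) / 5
= 3/5 + (6/5)i


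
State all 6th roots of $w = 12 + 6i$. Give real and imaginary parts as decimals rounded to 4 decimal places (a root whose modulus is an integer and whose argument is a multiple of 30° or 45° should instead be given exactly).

|w| = sqrt(180) ≈ 13.416408, arg(w) ≈ 26.565051°
Root modulus = sqrt(180)^(1/6) ≈ 1.541485
Root arguments: θ_k = (arg(w) + 360°k)/6 for k = 0, 1, ..., 5
Compute each root as (root modulus)(cos θ_k + i sin θ_k) using full-precision intermediates, then round to 4 decimal places.
Roots: 1.5369 + 0.1190i, 0.6654 + 1.3905i, -0.8715 + 1.2715i, -1.5369 - 0.1190i, -0.6654 - 1.3905i, 0.8715 - 1.2715i


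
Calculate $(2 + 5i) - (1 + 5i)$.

(2 - 1) + (5 - 5)i = 1


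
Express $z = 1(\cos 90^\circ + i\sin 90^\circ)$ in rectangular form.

a = r cos θ = 1 * 0 = 0
b = r sin θ = 1 * 1 = 1
z = i


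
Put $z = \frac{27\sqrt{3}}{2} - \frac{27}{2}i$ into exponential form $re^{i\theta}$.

r = |z| = sqrt((27*sqrt(3)/2)^2 + (-27/2)^2) = sqrt(2187/4 + 729/4) = sqrt(729) = 27
θ = arctan(b/a) = arctan(-13.5/23.3827) (quadrant-adjusted) = -30° = -π/6
z = 27e^(-i*π/6)


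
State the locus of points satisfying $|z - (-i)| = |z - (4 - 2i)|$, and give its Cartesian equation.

|z - z1| = |z - z2| means z is equidistant from z1 and z2,
i.e. the perpendicular bisector of the segment from (0, -1) to (4, -2) (midpoint (2, -3/2)).
With z = x + yi, square both sides:
(x - 0)^2 + (y - (-1))^2 = (x - 4)^2 + (y - (-2))^2
The x^2 and y^2 terms cancel: 8x + (-2)y = 20 - 1 = 19
Simplify: 8x - 2y = 19
Locus: Perpendicular bisector of the segment from (0, -1) to (4, -2): the line 8x - 2y = 19


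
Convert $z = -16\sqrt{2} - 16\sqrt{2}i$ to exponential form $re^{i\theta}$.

r = |z| = sqrt((-16*sqrt(2))^2 + (-16*sqrt(2))^2) = sqrt(512 + 512) = sqrt(1024) = 32
θ = arctan(b/a) = arctan(-22.6274/-22.6274) (quadrant-adjusted) = -135° = -3π/4
z = 32e^(-i*3π/4)


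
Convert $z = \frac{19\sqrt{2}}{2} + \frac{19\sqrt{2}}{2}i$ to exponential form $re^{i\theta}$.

r = |z| = sqrt((19*sqrt(2)/2)^2 + (19*sqrt(2)/2)^2) = sqrt(361/2 + 361/2) = sqrt(361) = 19
θ = arctan(b/a) = arctan(13.435/13.435) (quadrant-adjusted) = 45° = π/4
z = 19e^(i*π/4)


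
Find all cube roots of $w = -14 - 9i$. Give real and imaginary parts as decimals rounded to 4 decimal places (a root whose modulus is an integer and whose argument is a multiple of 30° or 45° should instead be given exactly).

|w| = sqrt(277) ≈ 16.643317, arg(w) ≈ 212.735226°
Root modulus = sqrt(277)^(1/3) ≈ 2.553171
Root arguments: θ_k = (arg(w) + 360°k)/3 for k = 0, 1, ..., 2
Compute each root as (root modulus)(cos θ_k + i sin θ_k) using full-precision intermediates, then round to 4 decimal places.
Roots: 0.8349 + 2.4128i, -2.5070 - 0.4833i, 1.6721 - 1.9295i


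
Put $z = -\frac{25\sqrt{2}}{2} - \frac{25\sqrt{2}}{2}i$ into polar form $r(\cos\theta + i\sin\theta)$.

r = |z| = sqrt(a^2 + b^2) = sqrt((-25*sqrt(2)/2)^2 + (-25*sqrt(2)/2)^2) = sqrt(625/2 + 625/2) = sqrt(625) = 25
θ = arctan(b/a) = arctan(-17.6777/-17.6777) (quadrant-adjusted) = 225°
z = 25(cos 225° + i sin 225°)


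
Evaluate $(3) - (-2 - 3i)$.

(3 - (-2)) + (0 - (-3))i = 5 + 3i


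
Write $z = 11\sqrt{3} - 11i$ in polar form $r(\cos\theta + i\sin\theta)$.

r = |z| = sqrt(a^2 + b^2) = sqrt((11*sqrt(3))^2 + (-11)^2) = sqrt(363 + 121) = sqrt(484) = 22
θ = arctan(b/a) = arctan(-11/19.0526) (quadrant-adjusted) = 330°
z = 22(cos 330° + i sin 330°)


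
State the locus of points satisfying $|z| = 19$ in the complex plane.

|z| = 19 means sqrt(x^2 + y^2) = 19
This is a circle of radius 19 centered at the origin


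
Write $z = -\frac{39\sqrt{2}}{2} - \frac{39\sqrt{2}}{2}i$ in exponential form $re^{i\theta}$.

r = |z| = sqrt((-39*sqrt(2)/2)^2 + (-39*sqrt(2)/2)^2) = sqrt(1521/2 + 1521/2) = sqrt(1521) = 39
θ = arctan(b/a) = arctan(-27.5772/-27.5772) (quadrant-adjusted) = 225° = 5π/4
z = 39e^(i*5π/4)


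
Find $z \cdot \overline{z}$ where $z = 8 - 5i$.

z * conjugate(z) = |z|^2 = a^2 + b^2
= 8^2 + (-5)^2 = 89


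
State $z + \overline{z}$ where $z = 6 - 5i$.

z + conjugate(z) = (a + bi) + (a - bi) = 2a
= 2 * 6 = 12


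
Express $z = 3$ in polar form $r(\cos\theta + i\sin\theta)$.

r = |z| = sqrt(a^2 + b^2) = sqrt((3)^2 + (0)^2) = sqrt(9 + 0) = sqrt(9) = 3
b = 0 and a > 0, so z lies on the positive real axis: θ = 0°
z = 3(cos 0° + i sin 0°)


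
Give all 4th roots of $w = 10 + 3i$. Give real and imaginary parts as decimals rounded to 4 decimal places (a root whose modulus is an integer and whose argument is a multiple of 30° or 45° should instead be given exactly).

|w| = sqrt(109) ≈ 10.440307, arg(w) ≈ 16.699244°
Root modulus = sqrt(109)^(1/4) ≈ 1.797539
Root arguments: θ_k = (arg(w) + 360°k)/4 for k = 0, 1, ..., 3
Compute each root as (root modulus)(cos θ_k + i sin θ_k) using full-precision intermediates, then round to 4 decimal places.
Roots: 1.7928 + 0.1309i, -0.1309 + 1.7928i, -1.7928 - 0.1309i, 0.1309 - 1.7928i


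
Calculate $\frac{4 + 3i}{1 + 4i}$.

Multiply numerator and denominator by conjugate (1 - 4i):
= (4 + 3i)(1 - 4i) / (1^2 + 4^2)
= (16 - 13i) / 17
= 16/17 - (13/17)i


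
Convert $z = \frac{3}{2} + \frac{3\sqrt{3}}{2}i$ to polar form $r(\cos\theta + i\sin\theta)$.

r = |z| = sqrt(a^2 + b^2) = sqrt((3/2)^2 + (3*sqrt(3)/2)^2) = sqrt(9/4 + 27/4) = sqrt(9) = 3
θ = arctan(b/a) = arctan(2.5981/1.5) (quadrant-adjusted) = 60°
z = 3(cos 60° + i sin 60°)


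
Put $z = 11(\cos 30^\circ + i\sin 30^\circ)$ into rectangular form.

a = r cos θ = 11 * sqrt(3)/2 = 11*sqrt(3)/2
b = r sin θ = 11 * 1/2 = 11/2
z = 11*sqrt(3)/2 + (11/2)i


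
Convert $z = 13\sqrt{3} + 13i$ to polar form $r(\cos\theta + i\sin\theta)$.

r = |z| = sqrt(a^2 + b^2) = sqrt((13*sqrt(3))^2 + (13)^2) = sqrt(507 + 169) = sqrt(676) = 26
θ = arctan(b/a) = arctan(13/22.5167) (quadrant-adjusted) = 30°
z = 26(cos 30° + i sin 30°)


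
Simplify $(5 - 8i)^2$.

(a + bi)^2 = a^2 - b^2 + 2abi
= 5^2 - (-8)^2 + 2*5*(-8)i
= -39 - 80i


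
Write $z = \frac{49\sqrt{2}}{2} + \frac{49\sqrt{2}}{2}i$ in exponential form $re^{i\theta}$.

r = |z| = sqrt((49*sqrt(2)/2)^2 + (49*sqrt(2)/2)^2) = sqrt(2401/2 + 2401/2) = sqrt(2401) = 49
θ = arctan(b/a) = arctan(34.6482/34.6482) (quadrant-adjusted) = 45° = π/4
z = 49e^(i*π/4)


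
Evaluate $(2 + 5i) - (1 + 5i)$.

(2 - 1) + (5 - 5)i = 1


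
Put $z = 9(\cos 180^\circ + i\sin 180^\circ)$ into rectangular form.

a = r cos θ = 9 * -1 = -9
b = r sin θ = 9 * 0 = 0
z = -9


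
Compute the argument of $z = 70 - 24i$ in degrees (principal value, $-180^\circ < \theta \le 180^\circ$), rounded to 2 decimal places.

θ = arctan(b/a) = arctan(-24/70) (quadrant-adjusted) = -18.92°


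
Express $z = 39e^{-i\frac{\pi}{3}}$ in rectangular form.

a = r cos θ = 39 * 1/2 = 39/2
b = r sin θ = 39 * -sqrt(3)/2 = -39*sqrt(3)/2
z = 39/2 - (39*sqrt(3)/2)i


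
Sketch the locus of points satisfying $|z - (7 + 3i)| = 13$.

|z - z0| = r describes a circle centered at z0 with radius r
Here z0 = 7 + 3i and r = 13
Locus: Circle centered at (7, 3) with radius 13


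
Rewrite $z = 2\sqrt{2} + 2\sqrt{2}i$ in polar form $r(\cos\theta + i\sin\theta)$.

r = |z| = sqrt(a^2 + b^2) = sqrt((2*sqrt(2))^2 + (2*sqrt(2))^2) = sqrt(8 + 8) = sqrt(16) = 4
θ = arctan(b/a) = arctan(2.8284/2.8284) (quadrant-adjusted) = 45°
z = 4(cos 45° + i sin 45°)


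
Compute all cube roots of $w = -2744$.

|w| = 2744, arg(w) = 180°
Root modulus = 2744^(1/3) = 14
Root arguments: θ_k = (180° + 360°k)/3 for k = 0, 1, ..., 2
Roots: 7 + 7*sqrt(3)i, -14, 7 - 7*sqrt(3)i


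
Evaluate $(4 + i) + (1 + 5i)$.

(4 + 1) + (1 + 5)i = 5 + 6i


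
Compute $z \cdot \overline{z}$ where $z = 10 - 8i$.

z * conjugate(z) = |z|^2 = a^2 + b^2
= 10^2 + (-8)^2 = 164


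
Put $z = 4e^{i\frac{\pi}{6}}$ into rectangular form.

a = r cos θ = 4 * sqrt(3)/2 = 2*sqrt(3)
b = r sin θ = 4 * 1/2 = 2
z = 2*sqrt(3) + 2i


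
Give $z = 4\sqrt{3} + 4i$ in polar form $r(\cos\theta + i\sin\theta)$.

r = |z| = sqrt(a^2 + b^2) = sqrt((4*sqrt(3))^2 + (4)^2) = sqrt(48 + 16) = sqrt(64) = 8
θ = arctan(b/a) = arctan(4/6.9282) (quadrant-adjusted) = 30°
z = 8(cos 30° + i sin 30°)


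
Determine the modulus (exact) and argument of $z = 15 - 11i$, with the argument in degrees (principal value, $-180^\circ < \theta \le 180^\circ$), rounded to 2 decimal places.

|z| = sqrt(15^2 + (-11)^2) = sqrt(346)
arg(z) = arctan(b/a) = arctan(-11/15) (quadrant-adjusted) = -36.25°


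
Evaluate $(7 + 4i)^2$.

(a + bi)^2 = a^2 - b^2 + 2abi
= 7^2 - 4^2 + 2*7*4i
= 33 + 56i


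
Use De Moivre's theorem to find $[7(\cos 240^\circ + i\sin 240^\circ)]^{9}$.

By De Moivre: z^n = r^n(cos(nθ) + i sin(nθ))
= 7^9(cos(9*240°) + i sin(9*240°))
= 40353607(cos 0° + i sin 0°)
= 40353607


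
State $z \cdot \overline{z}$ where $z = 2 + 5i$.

z * conjugate(z) = |z|^2 = a^2 + b^2
= 2^2 + 5^2 = 29


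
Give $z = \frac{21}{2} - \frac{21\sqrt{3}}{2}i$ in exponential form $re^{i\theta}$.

r = |z| = sqrt((21/2)^2 + (-21*sqrt(3)/2)^2) = sqrt(441/4 + 1323/4) = sqrt(441) = 21
θ = arctan(b/a) = arctan(-18.1865/10.5) (quadrant-adjusted) = -60° = -π/3
z = 21e^(-i*π/3)


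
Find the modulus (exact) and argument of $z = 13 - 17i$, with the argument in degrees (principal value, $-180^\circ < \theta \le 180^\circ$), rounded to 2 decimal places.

|z| = sqrt(13^2 + (-17)^2) = sqrt(458)
arg(z) = arctan(b/a) = arctan(-17/13) (quadrant-adjusted) = -52.59°


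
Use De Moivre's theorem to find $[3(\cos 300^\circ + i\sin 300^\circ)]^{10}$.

By De Moivre: z^n = r^n(cos(nθ) + i sin(nθ))
= 3^10(cos(10*300°) + i sin(10*300°))
= 59049(cos 120° + i sin 120°)
= -59049/2 + (59049*sqrt(3)/2)i


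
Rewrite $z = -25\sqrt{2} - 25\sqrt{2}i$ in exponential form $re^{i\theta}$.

r = |z| = sqrt((-25*sqrt(2))^2 + (-25*sqrt(2))^2) = sqrt(1250 + 1250) = sqrt(2500) = 50
θ = arctan(b/a) = arctan(-35.3553/-35.3553) (quadrant-adjusted) = 225° = 5π/4
z = 50e^(i*5π/4)


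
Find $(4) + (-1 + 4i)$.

(4 + (-1)) + (0 + 4)i = 3 + 4i


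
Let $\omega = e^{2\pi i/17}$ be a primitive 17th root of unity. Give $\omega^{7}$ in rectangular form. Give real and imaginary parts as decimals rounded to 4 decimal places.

ω^7 = e^(2πi·7/17) = e^(i·14π/17)
= cos(14π/17) + i sin(14π/17)
= -0.8502 + 0.5264i


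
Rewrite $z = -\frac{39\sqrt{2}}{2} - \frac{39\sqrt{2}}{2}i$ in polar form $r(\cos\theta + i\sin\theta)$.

r = |z| = sqrt(a^2 + b^2) = sqrt((-39*sqrt(2)/2)^2 + (-39*sqrt(2)/2)^2) = sqrt(1521/2 + 1521/2) = sqrt(1521) = 39
θ = arctan(b/a) = arctan(-27.5772/-27.5772) (quadrant-adjusted) = 225°
z = 39(cos 225° + i sin 225°)


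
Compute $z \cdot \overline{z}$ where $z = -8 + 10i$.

z * conjugate(z) = |z|^2 = a^2 + b^2
= (-8)^2 + 10^2 = 164


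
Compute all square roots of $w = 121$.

|w| = 121, arg(w) = 0°
Root modulus = 121^(1/2) = 11
Root arguments: θ_k = (0° + 360°k)/2 for k = 0, 1, ..., 1
Roots: 11, -11


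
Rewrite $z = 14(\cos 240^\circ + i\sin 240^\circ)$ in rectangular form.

a = r cos θ = 14 * -1/2 = -7
b = r sin θ = 14 * -sqrt(3)/2 = -7*sqrt(3)
z = -7 - 7*sqrt(3)i


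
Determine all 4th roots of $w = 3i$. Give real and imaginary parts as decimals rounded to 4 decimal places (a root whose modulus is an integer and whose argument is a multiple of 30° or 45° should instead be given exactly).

|w| = 3, arg(w) = 90°
Root modulus = 3^(1/4) ≈ 1.316074
Root arguments: θ_k = (90° + 360°k)/4 for k = 0, 1, ..., 3
Compute each root as (root modulus)(cos θ_k + i sin θ_k) using full-precision intermediates, then round to 4 decimal places.
Roots: 1.2159 + 0.5036i, -0.5036 + 1.2159i, -1.2159 - 0.5036i, 0.5036 - 1.2159i


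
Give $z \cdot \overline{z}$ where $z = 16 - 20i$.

z * conjugate(z) = |z|^2 = a^2 + b^2
= 16^2 + (-20)^2 = 656


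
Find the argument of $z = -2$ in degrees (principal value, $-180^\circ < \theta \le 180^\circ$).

b = 0 and a < 0, so z lies on the negative real axis: θ = 180°


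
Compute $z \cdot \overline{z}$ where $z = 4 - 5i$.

z * conjugate(z) = |z|^2 = a^2 + b^2
= 4^2 + (-5)^2 = 41


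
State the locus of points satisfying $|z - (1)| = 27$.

|z - z0| = r describes a circle centered at z0 with radius r
Here z0 = 1 and r = 27
Locus: Circle centered at (1, 0) with radius 27


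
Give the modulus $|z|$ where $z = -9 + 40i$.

|z| = sqrt(a^2 + b^2) = sqrt((-9)^2 + 40^2) = sqrt(1681) = 41


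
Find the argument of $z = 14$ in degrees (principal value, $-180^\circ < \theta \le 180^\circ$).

b = 0 and a > 0, so z lies on the positive real axis: θ = 0°


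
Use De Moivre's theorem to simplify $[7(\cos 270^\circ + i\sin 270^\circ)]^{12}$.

By De Moivre: z^n = r^n(cos(nθ) + i sin(nθ))
= 7^12(cos(12*270°) + i sin(12*270°))
= 13841287201(cos 0° + i sin 0°)
= 13841287201


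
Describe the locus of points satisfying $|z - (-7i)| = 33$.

|z - z0| = r describes a circle centered at z0 with radius r
Here z0 = -7i and r = 33
Locus: Circle centered at (0, -7) with radius 33


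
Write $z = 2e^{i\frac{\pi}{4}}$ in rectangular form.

a = r cos θ = 2 * sqrt(2)/2 = sqrt(2)
b = r sin θ = 2 * sqrt(2)/2 = sqrt(2)
z = sqrt(2) + sqrt(2)i


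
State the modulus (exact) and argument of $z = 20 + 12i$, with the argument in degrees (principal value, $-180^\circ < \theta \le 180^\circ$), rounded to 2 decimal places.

|z| = sqrt(20^2 + 12^2) = sqrt(544)
arg(z) = arctan(b/a) = arctan(12/20) (quadrant-adjusted) = 30.96°


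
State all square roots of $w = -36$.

|w| = 36, arg(w) = 180°
Root modulus = 36^(1/2) = 6
Root arguments: θ_k = (180° + 360°k)/2 for k = 0, 1, ..., 1
Roots: 6i, -6i


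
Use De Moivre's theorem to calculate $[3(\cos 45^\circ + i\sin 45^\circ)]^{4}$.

By De Moivre: z^n = r^n(cos(nθ) + i sin(nθ))
= 3^4(cos(4*45°) + i sin(4*45°))
= 81(cos 180° + i sin 180°)
= -81


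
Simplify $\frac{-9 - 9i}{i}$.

Multiply numerator and denominator by conjugate (-i):
= (-9 - 9i)(-i) / (0^2 + 1^2)
= (-9 + 9i) / 1
= -9 + 9i


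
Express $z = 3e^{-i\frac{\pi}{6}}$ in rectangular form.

a = r cos θ = 3 * sqrt(3)/2 = 3*sqrt(3)/2
b = r sin θ = 3 * -1/2 = -3/2
z = 3*sqrt(3)/2 - (3/2)i


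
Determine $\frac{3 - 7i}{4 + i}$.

Multiply numerator and denominator by conjugate (4 - i):
= (3 - 7i)(4 - i) / (4^2 + 1^2)
= (5 - 31i) / 17
= 5/17 - (31/17)i


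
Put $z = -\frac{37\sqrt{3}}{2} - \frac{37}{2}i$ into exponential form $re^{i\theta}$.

r = |z| = sqrt((-37*sqrt(3)/2)^2 + (-37/2)^2) = sqrt(4107/4 + 1369/4) = sqrt(1369) = 37
θ = arctan(b/a) = arctan(-18.5/-32.0429) (quadrant-adjusted) = 210° = 7π/6
z = 37e^(i*7π/6)


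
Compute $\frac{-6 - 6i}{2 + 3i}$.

Multiply numerator and denominator by conjugate (2 - 3i):
= (-6 - 6i)(2 - 3i) / (2^2 + 3^2)
= (-30 + 6i) / 13
= -30/13 + (6/13)i


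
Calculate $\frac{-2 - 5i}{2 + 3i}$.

Multiply numerator and denominator by conjugate (2 - 3i):
= (-2 - 5i)(2 - 3i) / (2^2 + 3^2)
= (-19 - 4i) / 13
= -19/13 - (4/13)i


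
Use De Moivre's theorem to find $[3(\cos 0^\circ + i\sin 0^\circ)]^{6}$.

By De Moivre: z^n = r^n(cos(nθ) + i sin(nθ))
= 3^6(cos(6*0°) + i sin(6*0°))
= 729(cos 0° + i sin 0°)
= 729


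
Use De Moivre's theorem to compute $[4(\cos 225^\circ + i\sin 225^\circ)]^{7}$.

By De Moivre: z^n = r^n(cos(nθ) + i sin(nθ))
= 4^7(cos(7*225°) + i sin(7*225°))
= 16384(cos 135° + i sin 135°)
= -8192*sqrt(2) + 8192*sqrt(2)i
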